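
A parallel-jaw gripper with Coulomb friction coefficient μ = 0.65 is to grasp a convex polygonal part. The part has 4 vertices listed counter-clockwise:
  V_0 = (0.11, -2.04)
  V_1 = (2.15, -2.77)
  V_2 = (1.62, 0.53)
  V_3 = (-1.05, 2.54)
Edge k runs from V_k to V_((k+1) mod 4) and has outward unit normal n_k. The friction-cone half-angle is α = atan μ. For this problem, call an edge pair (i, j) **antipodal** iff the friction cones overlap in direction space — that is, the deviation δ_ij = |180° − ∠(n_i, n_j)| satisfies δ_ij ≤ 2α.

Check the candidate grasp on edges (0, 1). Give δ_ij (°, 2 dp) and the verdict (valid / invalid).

δ = 61.19°, valid

α = atan 0.65 = 33.02°;  2α = 66.05°
edge 0: e_0 = (+2.04, -0.73);  n_0 = (-0.3369, -0.9415)
edge 1: e_1 = (-0.53, +3.30);  n_1 = (+0.9873, +0.1586)
∠(n_0, n_1) = 118.81°
δ = |180° − 118.81°| = 61.19°
61.19° ≤ 2α = 66.05°  →  valid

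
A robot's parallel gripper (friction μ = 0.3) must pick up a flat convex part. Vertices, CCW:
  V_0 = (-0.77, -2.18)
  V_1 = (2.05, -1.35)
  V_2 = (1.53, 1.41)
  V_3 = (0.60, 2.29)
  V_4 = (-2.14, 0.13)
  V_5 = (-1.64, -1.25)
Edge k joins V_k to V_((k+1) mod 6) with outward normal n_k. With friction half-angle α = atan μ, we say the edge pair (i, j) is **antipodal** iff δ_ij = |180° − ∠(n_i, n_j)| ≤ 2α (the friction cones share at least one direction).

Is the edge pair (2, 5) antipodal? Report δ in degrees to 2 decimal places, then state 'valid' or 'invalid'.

δ = 3.49°, valid

α = atan 0.3 = 16.70°;  2α = 33.40°
edge 2: e_2 = (-0.93, +0.88);  n_2 = (+0.6873, +0.7264)
edge 5: e_5 = (+0.87, -0.93);  n_5 = (-0.7303, -0.6832)
∠(n_2, n_5) = 176.51°
δ = |180° − 176.51°| = 3.49°
3.49° ≤ 2α = 33.40°  →  valid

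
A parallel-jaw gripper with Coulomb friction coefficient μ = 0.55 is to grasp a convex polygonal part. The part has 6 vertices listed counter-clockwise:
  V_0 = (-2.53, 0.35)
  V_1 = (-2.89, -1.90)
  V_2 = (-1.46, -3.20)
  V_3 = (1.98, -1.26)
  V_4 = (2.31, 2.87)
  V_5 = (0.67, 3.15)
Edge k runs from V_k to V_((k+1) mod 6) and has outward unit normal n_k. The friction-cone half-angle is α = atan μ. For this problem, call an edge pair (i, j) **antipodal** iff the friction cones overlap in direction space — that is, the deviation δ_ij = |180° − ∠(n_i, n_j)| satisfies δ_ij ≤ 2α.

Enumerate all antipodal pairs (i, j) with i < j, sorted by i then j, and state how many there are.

count = 7; pairs: (0,2), (0,3), (1,3), (1,4), (2,4), (2,5), (3,5)

α = atan 0.55 = 28.81°;  2α = 57.62°
n_0 = (-0.9874, +0.1580)
n_1 = (-0.6727, -0.7399)
n_2 = (+0.4912, -0.8710)
n_3 = (+0.9968, -0.0796)
n_4 = (+0.1683, +0.9857)
n_5 = (-0.6585, +0.7526)
  (0,1): δ = 123.18°  ·
  (0,2): δ = 51.49°  ✓
  (0,3): δ = 4.52°  ✓
  (0,4): δ = 89.40°  ·
  (0,5): δ = 140.28°  ·
  (1,2): δ = 108.31°  ·
  (1,3): δ = 52.29°  ✓
  (1,4): δ = 32.58°  ✓
  (1,5): δ = 83.46°  ·
  (2,3): δ = 123.99°  ·
  (2,4): δ = 39.11°  ✓
  (2,5): δ = 11.76°  ✓
  (3,4): δ = 95.12°  ·
  (3,5): δ = 44.25°  ✓
  (4,5): δ = 129.13°  ·
antipodal pairs: 7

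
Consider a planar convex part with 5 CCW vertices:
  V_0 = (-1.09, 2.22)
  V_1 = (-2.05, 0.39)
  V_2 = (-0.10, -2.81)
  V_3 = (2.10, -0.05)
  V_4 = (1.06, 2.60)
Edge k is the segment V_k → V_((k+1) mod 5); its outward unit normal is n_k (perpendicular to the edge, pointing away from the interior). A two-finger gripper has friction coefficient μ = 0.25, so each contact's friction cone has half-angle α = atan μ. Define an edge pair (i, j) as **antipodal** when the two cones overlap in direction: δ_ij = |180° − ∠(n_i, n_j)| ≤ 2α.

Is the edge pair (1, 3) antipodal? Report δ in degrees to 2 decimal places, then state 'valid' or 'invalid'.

α = atan 0.25 = 14.04°;  2α = 28.07°
edge 1: e_1 = (+1.95, -3.20);  n_1 = (-0.8539, -0.5204)
edge 3: e_3 = (-1.04, +2.65);  n_3 = (+0.9309, +0.3653)
∠(n_1, n_3) = 170.07°
δ = |180° − 170.07°| = 9.93°
9.93° ≤ 2α = 28.07°  →  valid

δ = 9.93°, valid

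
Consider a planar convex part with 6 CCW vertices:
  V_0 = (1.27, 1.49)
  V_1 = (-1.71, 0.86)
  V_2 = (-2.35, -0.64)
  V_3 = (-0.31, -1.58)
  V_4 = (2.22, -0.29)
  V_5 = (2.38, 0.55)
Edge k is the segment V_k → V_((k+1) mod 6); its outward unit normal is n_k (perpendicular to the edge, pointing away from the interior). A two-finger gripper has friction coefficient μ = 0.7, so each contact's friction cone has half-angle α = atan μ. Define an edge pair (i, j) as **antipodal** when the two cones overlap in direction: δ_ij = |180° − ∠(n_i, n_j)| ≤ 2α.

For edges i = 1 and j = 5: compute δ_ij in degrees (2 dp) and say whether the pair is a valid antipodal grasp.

δ = 72.85°, invalid

α = atan 0.7 = 34.99°;  2α = 69.98°
edge 1: e_1 = (-0.64, -1.50);  n_1 = (-0.9198, +0.3924)
edge 5: e_5 = (-1.11, +0.94);  n_5 = (+0.6463, +0.7631)
∠(n_1, n_5) = 107.15°
δ = |180° − 107.15°| = 72.85°
72.85° > 2α = 69.98°  →  invalid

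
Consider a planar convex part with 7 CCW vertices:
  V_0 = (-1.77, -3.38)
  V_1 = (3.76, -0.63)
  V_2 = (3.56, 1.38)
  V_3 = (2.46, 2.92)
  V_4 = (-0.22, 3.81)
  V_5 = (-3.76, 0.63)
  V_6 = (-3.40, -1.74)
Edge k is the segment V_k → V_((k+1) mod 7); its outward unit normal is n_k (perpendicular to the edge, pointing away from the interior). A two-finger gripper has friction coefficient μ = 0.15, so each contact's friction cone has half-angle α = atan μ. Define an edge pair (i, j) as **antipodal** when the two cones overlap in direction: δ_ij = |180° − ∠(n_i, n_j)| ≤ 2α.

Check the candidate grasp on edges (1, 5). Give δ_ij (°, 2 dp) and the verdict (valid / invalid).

α = atan 0.15 = 8.53°;  2α = 17.06°
edge 1: e_1 = (-0.20, +2.01);  n_1 = (+0.9951, +0.0990)
edge 5: e_5 = (+0.36, -2.37);  n_5 = (-0.9887, -0.1502)
∠(n_1, n_5) = 177.05°
δ = |180° − 177.05°| = 2.95°
2.95° ≤ 2α = 17.06°  →  valid

δ = 2.95°, valid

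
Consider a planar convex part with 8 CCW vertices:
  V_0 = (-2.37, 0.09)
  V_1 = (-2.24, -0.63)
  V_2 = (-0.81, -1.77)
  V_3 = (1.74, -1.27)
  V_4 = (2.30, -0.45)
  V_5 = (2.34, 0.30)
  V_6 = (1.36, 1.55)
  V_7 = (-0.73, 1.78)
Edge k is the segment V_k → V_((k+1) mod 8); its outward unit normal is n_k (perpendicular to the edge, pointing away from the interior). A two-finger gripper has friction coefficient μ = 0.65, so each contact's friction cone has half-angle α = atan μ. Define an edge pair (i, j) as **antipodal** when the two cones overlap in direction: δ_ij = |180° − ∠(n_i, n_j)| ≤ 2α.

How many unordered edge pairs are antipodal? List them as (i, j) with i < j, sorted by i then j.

α = atan 0.65 = 33.02°;  2α = 66.05°
n_0 = (-0.9841, -0.1777)
n_1 = (-0.6234, -0.7819)
n_2 = (+0.1924, -0.9813)
n_3 = (+0.8258, -0.5640)
n_4 = (+0.9986, -0.0533)
n_5 = (+0.7870, +0.6170)
n_6 = (+0.1094, +0.9940)
n_7 = (-0.7176, +0.6964)
  (0,1): δ = 138.80°  ·
  (0,2): δ = 89.14°  ·
  (0,3): δ = 44.57°  ✓
  (0,4): δ = 13.29°  ✓
  (0,5): δ = 27.86°  ✓
  (0,6): δ = 73.49°  ·
  (0,7): δ = 125.63°  ·
  (1,2): δ = 130.34°  ·
  (1,3): δ = 85.77°  ·
  (1,4): δ = 54.49°  ✓
  (1,5): δ = 13.34°  ✓
  (1,6): δ = 32.28°  ✓
  (1,7): δ = 84.42°  ·
  (2,3): δ = 135.42°  ·
  (2,4): δ = 104.15°  ·
  (2,5): δ = 63.00°  ✓
  (2,6): δ = 17.37°  ✓
  (2,7): δ = 34.77°  ✓
  (3,4): δ = 148.72°  ·
  (3,5): δ = 107.57°  ·
  (3,6): δ = 61.95°  ✓
  (3,7): δ = 9.81°  ✓
  (4,5): δ = 138.85°  ·
  (4,6): δ = 93.23°  ·
  (4,7): δ = 41.09°  ✓
  (5,6): δ = 134.38°  ·
  (5,7): δ = 82.24°  ·
  (6,7): δ = 127.86°  ·
antipodal pairs: 12

count = 12; pairs: (0,3), (0,4), (0,5), (1,4), (1,5), (1,6), (2,5), (2,6), (2,7), (3,6), (3,7), (4,7)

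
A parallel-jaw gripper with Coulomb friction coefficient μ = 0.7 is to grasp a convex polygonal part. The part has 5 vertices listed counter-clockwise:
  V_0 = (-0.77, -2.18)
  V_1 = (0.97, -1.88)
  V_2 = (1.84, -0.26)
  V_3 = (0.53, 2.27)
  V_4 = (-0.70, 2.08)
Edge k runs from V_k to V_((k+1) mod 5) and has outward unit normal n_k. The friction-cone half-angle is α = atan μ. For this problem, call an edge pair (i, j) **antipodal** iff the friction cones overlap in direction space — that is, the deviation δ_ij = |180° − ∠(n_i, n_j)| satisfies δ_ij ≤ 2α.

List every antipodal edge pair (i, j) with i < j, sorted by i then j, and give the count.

count = 4; pairs: (0,3), (1,3), (1,4), (2,4)

α = atan 0.7 = 34.99°;  2α = 69.98°
n_0 = (+0.1699, -0.9855)
n_1 = (+0.8810, -0.4731)
n_2 = (+0.8880, +0.4598)
n_3 = (-0.1527, +0.9883)
n_4 = (-0.9999, +0.0164)
  (0,1): δ = 128.02°  ·
  (0,2): δ = 72.41°  ·
  (0,3): δ = 1.00°  ✓
  (0,4): δ = 79.28°  ·
  (1,2): δ = 124.39°  ·
  (1,3): δ = 52.98°  ✓
  (1,4): δ = 27.30°  ✓
  (2,3): δ = 108.59°  ·
  (2,4): δ = 28.32°  ✓
  (3,4): δ = 99.72°  ·
antipodal pairs: 4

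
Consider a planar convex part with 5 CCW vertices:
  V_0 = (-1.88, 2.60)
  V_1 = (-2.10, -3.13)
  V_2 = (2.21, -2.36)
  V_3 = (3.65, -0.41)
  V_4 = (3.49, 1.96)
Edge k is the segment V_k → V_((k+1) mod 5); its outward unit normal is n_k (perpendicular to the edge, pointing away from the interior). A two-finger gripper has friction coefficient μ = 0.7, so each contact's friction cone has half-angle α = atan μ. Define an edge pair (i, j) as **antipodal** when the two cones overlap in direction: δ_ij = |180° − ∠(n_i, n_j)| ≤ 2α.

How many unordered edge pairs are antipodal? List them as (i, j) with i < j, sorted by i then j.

α = atan 0.7 = 34.99°;  2α = 69.98°
n_0 = (-0.9993, +0.0384)
n_1 = (+0.1759, -0.9844)
n_2 = (+0.8044, -0.5940)
n_3 = (+0.9977, +0.0674)
n_4 = (+0.1183, +0.9930)
  (0,1): δ = 77.67°  ·
  (0,2): δ = 34.25°  ✓
  (0,3): δ = 6.06°  ✓
  (0,4): δ = 85.40°  ·
  (1,2): δ = 136.57°  ·
  (1,3): δ = 96.27°  ·
  (1,4): δ = 16.93°  ✓
  (2,3): δ = 139.69°  ·
  (2,4): δ = 60.35°  ✓
  (3,4): δ = 100.66°  ·
antipodal pairs: 4

count = 4; pairs: (0,2), (0,3), (1,4), (2,4)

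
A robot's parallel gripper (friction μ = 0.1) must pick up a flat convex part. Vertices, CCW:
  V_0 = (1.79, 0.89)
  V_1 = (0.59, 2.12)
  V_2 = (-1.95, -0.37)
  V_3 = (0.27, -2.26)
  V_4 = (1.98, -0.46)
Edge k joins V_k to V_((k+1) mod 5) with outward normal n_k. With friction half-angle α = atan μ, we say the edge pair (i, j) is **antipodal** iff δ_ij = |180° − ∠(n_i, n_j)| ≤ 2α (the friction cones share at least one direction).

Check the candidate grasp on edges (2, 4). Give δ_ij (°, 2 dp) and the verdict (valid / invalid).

δ = 41.58°, invalid

α = atan 0.1 = 5.71°;  2α = 11.42°
edge 2: e_2 = (+2.22, -1.89);  n_2 = (-0.6482, -0.7614)
edge 4: e_4 = (-0.19, +1.35);  n_4 = (+0.9902, +0.1394)
∠(n_2, n_4) = 138.42°
δ = |180° − 138.42°| = 41.58°
41.58° > 2α = 11.42°  →  invalid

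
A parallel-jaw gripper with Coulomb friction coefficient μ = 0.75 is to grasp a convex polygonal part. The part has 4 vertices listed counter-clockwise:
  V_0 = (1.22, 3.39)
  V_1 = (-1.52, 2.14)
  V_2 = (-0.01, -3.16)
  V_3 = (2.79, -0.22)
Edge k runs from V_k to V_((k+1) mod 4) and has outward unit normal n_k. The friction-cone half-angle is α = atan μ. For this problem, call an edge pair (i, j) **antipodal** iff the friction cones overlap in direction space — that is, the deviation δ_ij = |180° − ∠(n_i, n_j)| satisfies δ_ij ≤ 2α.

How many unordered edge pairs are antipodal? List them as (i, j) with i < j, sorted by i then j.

α = atan 0.75 = 36.87°;  2α = 73.74°
n_0 = (-0.4151, +0.9098)
n_1 = (-0.9617, -0.2740)
n_2 = (+0.7241, -0.6897)
n_3 = (+0.9170, +0.3988)
  (0,1): δ = 98.62°  ·
  (0,2): δ = 21.87°  ✓
  (0,3): δ = 88.98°  ·
  (1,2): δ = 59.51°  ✓
  (1,3): δ = 7.60°  ✓
  (2,3): δ = 112.89°  ·
antipodal pairs: 3

count = 3; pairs: (0,2), (1,2), (1,3)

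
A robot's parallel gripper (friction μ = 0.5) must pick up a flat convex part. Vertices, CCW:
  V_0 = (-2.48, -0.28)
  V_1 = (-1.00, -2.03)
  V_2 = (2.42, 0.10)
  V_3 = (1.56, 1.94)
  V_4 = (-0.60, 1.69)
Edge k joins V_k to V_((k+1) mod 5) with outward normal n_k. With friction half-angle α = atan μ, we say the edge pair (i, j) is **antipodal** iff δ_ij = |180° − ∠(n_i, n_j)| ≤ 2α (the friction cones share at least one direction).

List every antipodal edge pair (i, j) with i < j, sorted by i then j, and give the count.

count = 3; pairs: (0,2), (1,3), (1,4)

α = atan 0.5 = 26.57°;  2α = 53.13°
n_0 = (-0.7636, -0.6457)
n_1 = (+0.5287, -0.8488)
n_2 = (+0.9059, +0.4234)
n_3 = (-0.1150, +0.9934)
n_4 = (-0.7234, +0.6904)
  (0,1): δ = 98.31°  ·
  (0,2): δ = 15.17°  ✓
  (0,3): δ = 56.38°  ·
  (0,4): δ = 96.12°  ·
  (1,2): δ = 96.86°  ·
  (1,3): δ = 25.31°  ✓
  (1,4): δ = 14.42°  ✓
  (2,3): δ = 108.45°  ·
  (2,4): δ = 68.71°  ·
  (3,4): δ = 140.26°  ·
antipodal pairs: 3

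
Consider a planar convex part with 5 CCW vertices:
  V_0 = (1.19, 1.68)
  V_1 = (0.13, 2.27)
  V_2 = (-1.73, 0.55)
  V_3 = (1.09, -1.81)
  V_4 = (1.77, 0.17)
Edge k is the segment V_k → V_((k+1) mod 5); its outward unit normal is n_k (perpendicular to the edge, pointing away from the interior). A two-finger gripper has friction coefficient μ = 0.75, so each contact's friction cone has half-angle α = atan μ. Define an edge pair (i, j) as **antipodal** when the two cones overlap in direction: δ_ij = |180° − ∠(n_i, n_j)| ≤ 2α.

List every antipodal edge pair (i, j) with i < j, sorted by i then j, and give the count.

count = 5; pairs: (0,2), (1,3), (1,4), (2,3), (2,4)

α = atan 0.75 = 36.87°;  2α = 73.74°
n_0 = (+0.4863, +0.8738)
n_1 = (-0.6789, +0.7342)
n_2 = (-0.6418, -0.7669)
n_3 = (+0.9458, -0.3248)
n_4 = (+0.9335, +0.3586)
  (0,1): δ = 108.14°  ·
  (0,2): δ = 10.82°  ✓
  (0,3): δ = 100.15°  ·
  (0,4): δ = 140.11°  ·
  (1,2): δ = 82.69°  ·
  (1,3): δ = 28.29°  ✓
  (1,4): δ = 68.25°  ✓
  (2,3): δ = 69.03°  ✓
  (2,4): δ = 29.06°  ✓
  (3,4): δ = 140.03°  ·
antipodal pairs: 5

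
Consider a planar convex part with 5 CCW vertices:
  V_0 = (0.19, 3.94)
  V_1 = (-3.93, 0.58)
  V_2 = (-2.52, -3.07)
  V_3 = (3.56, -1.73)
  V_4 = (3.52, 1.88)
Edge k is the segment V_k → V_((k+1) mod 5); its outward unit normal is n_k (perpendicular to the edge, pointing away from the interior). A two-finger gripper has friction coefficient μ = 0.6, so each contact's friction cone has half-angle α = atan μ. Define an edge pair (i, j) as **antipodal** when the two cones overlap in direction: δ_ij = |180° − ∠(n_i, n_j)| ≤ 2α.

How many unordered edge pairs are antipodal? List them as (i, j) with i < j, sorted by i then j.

α = atan 0.6 = 30.96°;  2α = 61.93°
n_0 = (-0.6320, +0.7750)
n_1 = (-0.9328, -0.3603)
n_2 = (+0.2152, -0.9766)
n_3 = (+0.9999, +0.0111)
n_4 = (+0.5261, +0.8504)
  (0,1): δ = 108.08°  ·
  (0,2): δ = 26.77°  ✓
  (0,3): δ = 51.44°  ✓
  (0,4): δ = 109.06°  ·
  (1,2): δ = 98.69°  ·
  (1,3): δ = 20.49°  ✓
  (1,4): δ = 37.14°  ✓
  (2,3): δ = 101.79°  ·
  (2,4): δ = 44.17°  ✓
  (3,4): δ = 122.38°  ·
antipodal pairs: 5

count = 5; pairs: (0,2), (0,3), (1,3), (1,4), (2,4)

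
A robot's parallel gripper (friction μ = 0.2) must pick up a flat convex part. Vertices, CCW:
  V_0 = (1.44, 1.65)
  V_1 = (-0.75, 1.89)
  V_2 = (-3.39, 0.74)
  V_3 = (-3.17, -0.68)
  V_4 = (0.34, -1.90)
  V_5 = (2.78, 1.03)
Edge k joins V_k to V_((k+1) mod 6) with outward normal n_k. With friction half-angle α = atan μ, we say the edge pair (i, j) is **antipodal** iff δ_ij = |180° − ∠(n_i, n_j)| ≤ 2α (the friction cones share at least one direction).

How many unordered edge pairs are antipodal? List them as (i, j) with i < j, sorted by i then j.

α = atan 0.2 = 11.31°;  2α = 22.62°
n_0 = (+0.1089, +0.9940)
n_1 = (-0.3994, +0.9168)
n_2 = (-0.9882, -0.1531)
n_3 = (-0.3283, -0.9446)
n_4 = (+0.7684, -0.6399)
n_5 = (+0.4199, +0.9076)
  (0,1): δ = 150.21°  ·
  (0,2): δ = 74.94°  ·
  (0,3): δ = 12.91°  ✓
  (0,4): δ = 56.47°  ·
  (0,5): δ = 161.42°  ·
  (1,2): δ = 104.73°  ·
  (1,3): δ = 42.70°  ·
  (1,4): δ = 26.68°  ·
  (1,5): δ = 131.63°  ·
  (2,3): δ = 117.97°  ·
  (2,4): δ = 48.59°  ·
  (2,5): δ = 56.36°  ·
  (3,4): δ = 110.62°  ·
  (3,5): δ = 5.66°  ✓
  (4,5): δ = 75.04°  ·
antipodal pairs: 2

count = 2; pairs: (0,3), (3,5)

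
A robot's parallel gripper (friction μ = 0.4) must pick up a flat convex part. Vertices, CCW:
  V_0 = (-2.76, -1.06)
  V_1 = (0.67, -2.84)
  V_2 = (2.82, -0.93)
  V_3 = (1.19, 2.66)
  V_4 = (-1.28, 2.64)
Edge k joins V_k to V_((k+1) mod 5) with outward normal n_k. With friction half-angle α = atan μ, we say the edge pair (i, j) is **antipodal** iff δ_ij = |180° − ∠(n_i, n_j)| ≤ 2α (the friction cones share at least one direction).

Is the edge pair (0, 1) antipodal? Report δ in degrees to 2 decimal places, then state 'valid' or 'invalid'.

α = atan 0.4 = 21.80°;  2α = 43.60°
edge 0: e_0 = (+3.43, -1.78);  n_0 = (-0.4606, -0.8876)
edge 1: e_1 = (+2.15, +1.91);  n_1 = (+0.6641, -0.7476)
∠(n_0, n_1) = 69.04°
δ = |180° − 69.04°| = 110.96°
110.96° > 2α = 43.60°  →  invalid

δ = 110.96°, invalid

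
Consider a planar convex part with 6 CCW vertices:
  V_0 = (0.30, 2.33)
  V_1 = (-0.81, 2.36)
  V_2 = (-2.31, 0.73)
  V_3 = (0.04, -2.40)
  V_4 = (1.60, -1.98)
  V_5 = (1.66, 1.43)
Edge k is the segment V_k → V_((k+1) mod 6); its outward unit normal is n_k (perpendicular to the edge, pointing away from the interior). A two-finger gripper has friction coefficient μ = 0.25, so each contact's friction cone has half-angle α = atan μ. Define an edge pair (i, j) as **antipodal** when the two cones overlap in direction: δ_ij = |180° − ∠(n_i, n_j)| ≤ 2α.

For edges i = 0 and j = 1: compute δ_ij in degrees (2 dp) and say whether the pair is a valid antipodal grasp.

δ = 131.07°, invalid

α = atan 0.25 = 14.04°;  2α = 28.07°
edge 0: e_0 = (-1.11, +0.03);  n_0 = (+0.0270, +0.9996)
edge 1: e_1 = (-1.50, -1.63);  n_1 = (-0.7358, +0.6772)
∠(n_0, n_1) = 48.93°
δ = |180° − 48.93°| = 131.07°
131.07° > 2α = 28.07°  →  invalid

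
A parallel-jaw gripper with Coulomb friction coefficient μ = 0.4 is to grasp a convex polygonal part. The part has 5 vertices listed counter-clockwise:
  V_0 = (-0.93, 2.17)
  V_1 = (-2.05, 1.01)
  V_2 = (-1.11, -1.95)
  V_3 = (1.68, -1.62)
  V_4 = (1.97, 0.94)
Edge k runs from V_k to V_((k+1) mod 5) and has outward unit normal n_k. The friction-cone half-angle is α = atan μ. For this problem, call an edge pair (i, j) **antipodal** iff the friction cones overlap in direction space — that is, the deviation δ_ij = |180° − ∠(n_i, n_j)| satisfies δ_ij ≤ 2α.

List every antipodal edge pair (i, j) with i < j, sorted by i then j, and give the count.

α = atan 0.4 = 21.80°;  2α = 43.60°
n_0 = (-0.7194, +0.6946)
n_1 = (-0.9531, -0.3027)
n_2 = (+0.1175, -0.9931)
n_3 = (+0.9936, -0.1126)
n_4 = (+0.3905, +0.9206)
  (0,1): δ = 118.39°  ·
  (0,2): δ = 39.26°  ✓
  (0,3): δ = 37.53°  ✓
  (0,4): δ = 111.01°  ·
  (1,2): δ = 100.87°  ·
  (1,3): δ = 24.08°  ✓
  (1,4): δ = 49.40°  ·
  (2,3): δ = 103.21°  ·
  (2,4): δ = 29.73°  ✓
  (3,4): δ = 106.52°  ·
antipodal pairs: 4

count = 4; pairs: (0,2), (0,3), (1,3), (2,4)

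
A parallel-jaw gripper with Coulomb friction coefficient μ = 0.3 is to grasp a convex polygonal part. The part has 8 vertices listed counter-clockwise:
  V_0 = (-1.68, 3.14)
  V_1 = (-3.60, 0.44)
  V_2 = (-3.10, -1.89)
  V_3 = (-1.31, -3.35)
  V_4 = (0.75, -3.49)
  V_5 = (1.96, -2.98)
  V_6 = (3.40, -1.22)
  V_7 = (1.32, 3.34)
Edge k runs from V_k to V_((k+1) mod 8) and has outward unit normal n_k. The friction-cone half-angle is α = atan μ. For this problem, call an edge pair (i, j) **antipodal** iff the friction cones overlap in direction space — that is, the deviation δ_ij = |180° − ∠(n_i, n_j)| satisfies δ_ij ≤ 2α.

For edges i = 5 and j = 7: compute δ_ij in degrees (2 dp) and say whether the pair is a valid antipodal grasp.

α = atan 0.3 = 16.70°;  2α = 33.40°
edge 5: e_5 = (+1.44, +1.76);  n_5 = (+0.7740, -0.6332)
edge 7: e_7 = (-3.00, -0.20);  n_7 = (-0.0665, +0.9978)
∠(n_5, n_7) = 133.10°
δ = |180° − 133.10°| = 46.90°
46.90° > 2α = 33.40°  →  invalid

δ = 46.90°, invalid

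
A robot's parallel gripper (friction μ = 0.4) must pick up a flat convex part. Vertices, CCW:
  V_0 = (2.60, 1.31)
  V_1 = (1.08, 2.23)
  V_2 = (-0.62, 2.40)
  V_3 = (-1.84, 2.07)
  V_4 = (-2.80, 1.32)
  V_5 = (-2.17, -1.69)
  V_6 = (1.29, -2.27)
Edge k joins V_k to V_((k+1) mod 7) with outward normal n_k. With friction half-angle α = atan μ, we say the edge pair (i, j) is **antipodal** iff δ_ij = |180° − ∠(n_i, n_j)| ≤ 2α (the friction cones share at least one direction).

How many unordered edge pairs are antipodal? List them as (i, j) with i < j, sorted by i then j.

α = atan 0.4 = 21.80°;  2α = 43.60°
n_0 = (+0.5178, +0.8555)
n_1 = (+0.0995, +0.9950)
n_2 = (-0.2611, +0.9653)
n_3 = (-0.6156, +0.7880)
n_4 = (-0.9788, -0.2049)
n_5 = (-0.1653, -0.9862)
n_6 = (+0.9391, -0.3436)
  (0,1): δ = 154.53°  ·
  (0,2): δ = 133.68°  ·
  (0,3): δ = 110.82°  ·
  (0,4): δ = 46.99°  ·
  (0,5): δ = 21.67°  ✓
  (0,6): δ = 101.09°  ·
  (1,2): δ = 159.15°  ·
  (1,3): δ = 136.29°  ·
  (1,4): δ = 72.47°  ·
  (1,5): δ = 3.81°  ✓
  (1,6): δ = 75.61°  ·
  (2,3): δ = 157.14°  ·
  (2,4): δ = 93.31°  ·
  (2,5): δ = 24.65°  ✓
  (2,6): δ = 54.77°  ·
  (3,4): δ = 116.18°  ·
  (3,5): δ = 47.51°  ·
  (3,6): δ = 31.90°  ✓
  (4,5): δ = 111.34°  ·
  (4,6): δ = 31.92°  ✓
  (5,6): δ = 100.58°  ·
antipodal pairs: 5

count = 5; pairs: (0,5), (1,5), (2,5), (3,6), (4,6)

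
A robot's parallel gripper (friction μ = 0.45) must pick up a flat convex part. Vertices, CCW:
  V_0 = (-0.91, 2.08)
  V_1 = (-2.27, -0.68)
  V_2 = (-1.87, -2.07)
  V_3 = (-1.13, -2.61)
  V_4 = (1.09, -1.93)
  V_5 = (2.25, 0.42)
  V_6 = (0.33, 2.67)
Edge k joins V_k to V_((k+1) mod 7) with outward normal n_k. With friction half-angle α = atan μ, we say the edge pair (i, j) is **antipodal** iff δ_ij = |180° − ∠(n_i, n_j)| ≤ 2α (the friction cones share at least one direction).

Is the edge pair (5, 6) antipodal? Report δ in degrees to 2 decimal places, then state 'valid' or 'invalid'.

δ = 105.03°, invalid

α = atan 0.45 = 24.23°;  2α = 48.46°
edge 5: e_5 = (-1.92, +2.25);  n_5 = (+0.7607, +0.6491)
edge 6: e_6 = (-1.24, -0.59);  n_6 = (-0.4297, +0.9030)
∠(n_5, n_6) = 74.97°
δ = |180° − 74.97°| = 105.03°
105.03° > 2α = 48.46°  →  invalid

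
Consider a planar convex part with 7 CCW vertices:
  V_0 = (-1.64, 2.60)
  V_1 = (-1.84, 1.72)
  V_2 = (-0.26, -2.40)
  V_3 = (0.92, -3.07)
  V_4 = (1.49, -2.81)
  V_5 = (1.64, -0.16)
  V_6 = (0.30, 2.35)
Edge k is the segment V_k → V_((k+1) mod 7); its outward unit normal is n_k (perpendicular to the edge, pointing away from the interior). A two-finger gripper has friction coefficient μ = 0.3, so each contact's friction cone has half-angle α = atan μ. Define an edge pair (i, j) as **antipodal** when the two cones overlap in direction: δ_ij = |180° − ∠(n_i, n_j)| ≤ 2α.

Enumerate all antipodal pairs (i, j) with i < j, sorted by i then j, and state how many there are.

α = atan 0.3 = 16.70°;  2α = 33.40°
n_0 = (-0.9751, +0.2216)
n_1 = (-0.9337, -0.3581)
n_2 = (-0.4938, -0.8696)
n_3 = (+0.4150, -0.9098)
n_4 = (+0.9984, -0.0565)
n_5 = (+0.8822, +0.4710)
n_6 = (+0.1278, +0.9918)
  (0,1): δ = 146.21°  ·
  (0,2): δ = 106.78°  ·
  (0,3): δ = 52.68°  ·
  (0,4): δ = 9.56°  ✓
  (0,5): δ = 40.90°  ·
  (0,6): δ = 95.46°  ·
  (1,2): δ = 140.57°  ·
  (1,3): δ = 86.46°  ·
  (1,4): δ = 24.22°  ✓
  (1,5): δ = 7.11°  ✓
  (1,6): δ = 61.68°  ·
  (2,3): δ = 125.89°  ·
  (2,4): δ = 63.65°  ·
  (2,5): δ = 32.32°  ✓
  (2,6): δ = 22.24°  ✓
  (3,4): δ = 117.76°  ·
  (3,5): δ = 86.42°  ·
  (3,6): δ = 31.86°  ✓
  (4,5): δ = 148.66°  ·
  (4,6): δ = 94.10°  ·
  (5,6): δ = 125.44°  ·
antipodal pairs: 6

count = 6; pairs: (0,4), (1,4), (1,5), (2,5), (2,6), (3,6)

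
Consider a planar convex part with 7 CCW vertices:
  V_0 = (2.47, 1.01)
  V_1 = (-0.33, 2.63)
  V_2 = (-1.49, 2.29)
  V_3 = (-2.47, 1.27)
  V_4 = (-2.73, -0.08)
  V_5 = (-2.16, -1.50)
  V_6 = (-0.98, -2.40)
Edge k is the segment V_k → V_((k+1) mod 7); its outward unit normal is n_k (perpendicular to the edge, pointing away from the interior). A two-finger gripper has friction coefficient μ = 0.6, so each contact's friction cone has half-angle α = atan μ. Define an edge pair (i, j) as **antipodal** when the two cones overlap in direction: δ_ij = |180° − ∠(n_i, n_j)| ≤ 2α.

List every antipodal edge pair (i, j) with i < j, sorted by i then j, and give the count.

count = 6; pairs: (0,4), (0,5), (1,5), (1,6), (2,6), (3,6)

α = atan 0.6 = 30.96°;  2α = 61.93°
n_0 = (+0.5008, +0.8656)
n_1 = (-0.2813, +0.9596)
n_2 = (-0.7211, +0.6928)
n_3 = (-0.9820, +0.1891)
n_4 = (-0.9280, -0.3725)
n_5 = (-0.6064, -0.7951)
n_6 = (+0.7030, -0.7112)
  (0,1): δ = 133.61°  ·
  (0,2): δ = 103.80°  ·
  (0,3): δ = 70.85°  ·
  (0,4): δ = 38.08°  ✓
  (0,5): δ = 7.28°  ✓
  (0,6): δ = 74.72°  ·
  (1,2): δ = 150.19°  ·
  (1,3): δ = 117.24°  ·
  (1,4): δ = 84.47°  ·
  (1,5): δ = 53.67°  ✓
  (1,6): δ = 28.33°  ✓
  (2,3): δ = 147.05°  ·
  (2,4): δ = 114.27°  ·
  (2,5): δ = 83.48°  ·
  (2,6): δ = 1.48°  ✓
  (3,4): δ = 147.23°  ·
  (3,5): δ = 116.43°  ·
  (3,6): δ = 34.43°  ✓
  (4,5): δ = 149.20°  ·
  (4,6): δ = 67.21°  ·
  (5,6): δ = 98.00°  ·
antipodal pairs: 6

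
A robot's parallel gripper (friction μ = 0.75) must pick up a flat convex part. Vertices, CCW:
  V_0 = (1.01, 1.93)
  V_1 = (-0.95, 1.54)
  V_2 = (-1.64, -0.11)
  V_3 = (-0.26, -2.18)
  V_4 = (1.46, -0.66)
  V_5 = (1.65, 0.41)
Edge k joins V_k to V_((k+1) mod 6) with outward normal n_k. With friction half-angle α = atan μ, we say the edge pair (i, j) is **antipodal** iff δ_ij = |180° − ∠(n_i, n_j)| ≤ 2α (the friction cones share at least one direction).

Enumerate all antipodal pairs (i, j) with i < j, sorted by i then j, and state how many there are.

α = atan 0.75 = 36.87°;  2α = 73.74°
n_0 = (-0.1952, +0.9808)
n_1 = (-0.9226, +0.3858)
n_2 = (-0.8321, -0.5547)
n_3 = (+0.6622, -0.7493)
n_4 = (+0.9846, -0.1748)
n_5 = (+0.9216, +0.3881)
  (0,1): δ = 123.95°  ·
  (0,2): δ = 67.56°  ✓
  (0,3): δ = 30.21°  ✓
  (0,4): δ = 68.68°  ✓
  (0,5): δ = 101.58°  ·
  (1,2): δ = 123.62°  ·
  (1,3): δ = 25.84°  ✓
  (1,4): δ = 12.62°  ✓
  (1,5): δ = 45.53°  ✓
  (2,3): δ = 82.22°  ·
  (2,4): δ = 43.76°  ✓
  (2,5): δ = 10.86°  ✓
  (3,4): δ = 141.54°  ·
  (3,5): δ = 108.63°  ·
  (4,5): δ = 147.10°  ·
antipodal pairs: 8

count = 8; pairs: (0,2), (0,3), (0,4), (1,3), (1,4), (1,5), (2,4), (2,5)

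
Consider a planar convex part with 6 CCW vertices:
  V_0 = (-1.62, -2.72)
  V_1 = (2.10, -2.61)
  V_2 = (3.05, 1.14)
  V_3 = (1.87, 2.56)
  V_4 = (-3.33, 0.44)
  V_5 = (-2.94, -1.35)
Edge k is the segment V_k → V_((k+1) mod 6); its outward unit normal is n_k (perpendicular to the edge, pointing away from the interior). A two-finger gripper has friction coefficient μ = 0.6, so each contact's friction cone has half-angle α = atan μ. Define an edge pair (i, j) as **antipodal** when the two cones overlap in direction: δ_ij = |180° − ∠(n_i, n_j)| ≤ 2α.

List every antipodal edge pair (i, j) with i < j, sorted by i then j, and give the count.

α = atan 0.6 = 30.96°;  2α = 61.93°
n_0 = (+0.0296, -0.9996)
n_1 = (+0.9694, -0.2456)
n_2 = (+0.7691, +0.6391)
n_3 = (-0.3775, +0.9260)
n_4 = (-0.9771, -0.2129)
n_5 = (-0.7201, -0.6938)
  (0,1): δ = 105.91°  ·
  (0,2): δ = 51.97°  ✓
  (0,3): δ = 20.49°  ✓
  (0,4): δ = 100.60°  ·
  (0,5): δ = 132.24°  ·
  (1,2): δ = 126.06°  ·
  (1,3): δ = 53.60°  ✓
  (1,4): δ = 26.51°  ✓
  (1,5): δ = 58.15°  ✓
  (2,3): δ = 107.55°  ·
  (2,4): δ = 27.43°  ✓
  (2,5): δ = 4.21°  ✓
  (3,4): δ = 99.89°  ·
  (3,5): δ = 68.25°  ·
  (4,5): δ = 148.36°  ·
antipodal pairs: 7

count = 7; pairs: (0,2), (0,3), (1,3), (1,4), (1,5), (2,4), (2,5)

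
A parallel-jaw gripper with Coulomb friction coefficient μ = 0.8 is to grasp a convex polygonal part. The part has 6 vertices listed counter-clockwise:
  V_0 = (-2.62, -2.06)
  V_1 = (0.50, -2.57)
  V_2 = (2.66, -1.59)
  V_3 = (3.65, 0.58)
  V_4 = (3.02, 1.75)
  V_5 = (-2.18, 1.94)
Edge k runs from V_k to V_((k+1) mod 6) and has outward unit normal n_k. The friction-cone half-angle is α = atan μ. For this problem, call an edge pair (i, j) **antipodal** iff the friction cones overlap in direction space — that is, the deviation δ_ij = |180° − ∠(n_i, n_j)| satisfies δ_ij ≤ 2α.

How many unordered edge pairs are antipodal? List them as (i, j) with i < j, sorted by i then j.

α = atan 0.8 = 38.66°;  2α = 77.32°
n_0 = (-0.1613, -0.9869)
n_1 = (+0.4132, -0.9107)
n_2 = (+0.9098, -0.4151)
n_3 = (+0.8805, +0.4741)
n_4 = (+0.0365, +0.9993)
n_5 = (-0.9940, +0.1093)
  (0,1): δ = 146.31°  ·
  (0,2): δ = 105.24°  ·
  (0,3): δ = 52.42°  ✓
  (0,4): δ = 7.19°  ✓
  (0,5): δ = 93.01°  ·
  (1,2): δ = 138.93°  ·
  (1,3): δ = 86.10°  ·
  (1,4): δ = 26.50°  ✓
  (1,5): δ = 59.32°  ✓
  (2,3): δ = 127.18°  ·
  (2,4): δ = 67.57°  ✓
  (2,5): δ = 18.25°  ✓
  (3,4): δ = 120.39°  ·
  (3,5): δ = 34.58°  ✓
  (4,5): δ = 94.18°  ·
antipodal pairs: 7

count = 7; pairs: (0,3), (0,4), (1,4), (1,5), (2,4), (2,5), (3,5)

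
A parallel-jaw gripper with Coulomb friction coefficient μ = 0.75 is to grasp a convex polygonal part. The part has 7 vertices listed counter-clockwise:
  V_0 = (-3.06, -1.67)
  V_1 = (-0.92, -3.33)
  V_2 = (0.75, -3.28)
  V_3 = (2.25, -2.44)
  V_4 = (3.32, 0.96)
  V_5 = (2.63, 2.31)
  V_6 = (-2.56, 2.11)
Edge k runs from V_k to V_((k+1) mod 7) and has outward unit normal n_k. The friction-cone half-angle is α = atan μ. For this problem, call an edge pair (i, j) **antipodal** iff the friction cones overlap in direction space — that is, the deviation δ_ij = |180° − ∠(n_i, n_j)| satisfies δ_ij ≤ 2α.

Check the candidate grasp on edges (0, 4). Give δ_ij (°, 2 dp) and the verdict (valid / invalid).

δ = 25.13°, valid

α = atan 0.75 = 36.87°;  2α = 73.74°
edge 0: e_0 = (+2.14, -1.66);  n_0 = (-0.6129, -0.7901)
edge 4: e_4 = (-0.69, +1.35);  n_4 = (+0.8904, +0.4551)
∠(n_0, n_4) = 154.87°
δ = |180° − 154.87°| = 25.13°
25.13° ≤ 2α = 73.74°  →  valid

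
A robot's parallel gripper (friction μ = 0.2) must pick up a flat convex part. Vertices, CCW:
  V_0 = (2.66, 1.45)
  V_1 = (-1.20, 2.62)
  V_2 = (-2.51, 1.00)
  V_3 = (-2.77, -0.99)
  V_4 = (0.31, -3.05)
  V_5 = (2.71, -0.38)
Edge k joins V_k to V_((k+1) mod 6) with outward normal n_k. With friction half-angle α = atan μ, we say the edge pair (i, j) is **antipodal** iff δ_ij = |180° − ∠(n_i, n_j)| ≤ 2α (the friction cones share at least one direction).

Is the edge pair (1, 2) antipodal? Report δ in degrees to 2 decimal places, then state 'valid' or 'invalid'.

α = atan 0.2 = 11.31°;  2α = 22.62°
edge 1: e_1 = (-1.31, -1.62);  n_1 = (-0.7776, +0.6288)
edge 2: e_2 = (-0.26, -1.99);  n_2 = (-0.9916, +0.1296)
∠(n_1, n_2) = 31.52°
δ = |180° − 31.52°| = 148.48°
148.48° > 2α = 22.62°  →  invalid

δ = 148.48°, invalid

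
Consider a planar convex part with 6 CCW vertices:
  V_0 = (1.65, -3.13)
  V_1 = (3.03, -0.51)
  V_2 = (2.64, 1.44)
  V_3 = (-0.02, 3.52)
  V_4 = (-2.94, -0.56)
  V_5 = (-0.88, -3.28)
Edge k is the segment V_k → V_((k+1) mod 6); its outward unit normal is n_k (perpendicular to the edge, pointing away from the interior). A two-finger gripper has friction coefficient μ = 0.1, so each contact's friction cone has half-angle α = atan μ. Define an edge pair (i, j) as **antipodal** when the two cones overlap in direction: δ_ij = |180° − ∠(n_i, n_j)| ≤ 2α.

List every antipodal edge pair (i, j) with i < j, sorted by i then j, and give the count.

count = 1; pairs: (0,3)

α = atan 0.1 = 5.71°;  2α = 11.42°
n_0 = (+0.8848, -0.4660)
n_1 = (+0.9806, +0.1961)
n_2 = (+0.6160, +0.7878)
n_3 = (-0.8132, +0.5820)
n_4 = (-0.7972, -0.6037)
n_5 = (+0.0592, -0.9982)
  (0,1): δ = 140.91°  ·
  (0,2): δ = 100.25°  ·
  (0,3): δ = 7.81°  ✓
  (0,4): δ = 64.92°  ·
  (0,5): δ = 121.17°  ·
  (1,2): δ = 139.33°  ·
  (1,3): δ = 46.90°  ·
  (1,4): δ = 25.83°  ·
  (1,5): δ = 82.08°  ·
  (2,3): δ = 87.57°  ·
  (2,4): δ = 14.84°  ·
  (2,5): δ = 41.42°  ·
  (3,4): δ = 107.27°  ·
  (3,5): δ = 51.02°  ·
  (4,5): δ = 123.75°  ·
antipodal pairs: 1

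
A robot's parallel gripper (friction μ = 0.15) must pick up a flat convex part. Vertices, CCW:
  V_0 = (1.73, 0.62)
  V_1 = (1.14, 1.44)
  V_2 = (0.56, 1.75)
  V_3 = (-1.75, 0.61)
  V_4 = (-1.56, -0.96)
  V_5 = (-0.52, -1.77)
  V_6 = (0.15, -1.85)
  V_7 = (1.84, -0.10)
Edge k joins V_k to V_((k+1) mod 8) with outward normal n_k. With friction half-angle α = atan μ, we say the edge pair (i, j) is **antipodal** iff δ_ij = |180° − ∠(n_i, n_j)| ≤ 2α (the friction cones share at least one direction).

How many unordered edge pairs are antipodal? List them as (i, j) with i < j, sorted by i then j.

count = 3; pairs: (0,4), (1,4), (3,7)

α = atan 0.15 = 8.53°;  2α = 17.06°
n_0 = (+0.8117, +0.5840)
n_1 = (+0.4714, +0.8819)
n_2 = (-0.4425, +0.8967)
n_3 = (-0.9928, -0.1201)
n_4 = (-0.6145, -0.7889)
n_5 = (-0.1186, -0.9929)
n_6 = (+0.7193, -0.6947)
n_7 = (+0.9885, +0.1510)
  (0,1): δ = 153.86°  ·
  (0,2): δ = 99.47°  ·
  (0,3): δ = 28.84°  ·
  (0,4): δ = 16.35°  ✓
  (0,5): δ = 47.46°  ·
  (0,6): δ = 100.26°  ·
  (0,7): δ = 152.95°  ·
  (1,2): δ = 125.61°  ·
  (1,3): δ = 54.98°  ·
  (1,4): δ = 9.79°  ✓
  (1,5): δ = 21.31°  ·
  (1,6): δ = 74.12°  ·
  (1,7): δ = 126.81°  ·
  (2,3): δ = 109.37°  ·
  (2,4): δ = 64.18°  ·
  (2,5): δ = 33.08°  ·
  (2,6): δ = 19.73°  ·
  (2,7): δ = 72.42°  ·
  (3,4): δ = 134.81°  ·
  (3,5): δ = 103.71°  ·
  (3,6): δ = 50.90°  ·
  (3,7): δ = 1.79°  ✓
  (4,5): δ = 148.90°  ·
  (4,6): δ = 96.09°  ·
  (4,7): δ = 43.40°  ·
  (5,6): δ = 127.19°  ·
  (5,7): δ = 74.50°  ·
  (6,7): δ = 127.31°  ·
antipodal pairs: 3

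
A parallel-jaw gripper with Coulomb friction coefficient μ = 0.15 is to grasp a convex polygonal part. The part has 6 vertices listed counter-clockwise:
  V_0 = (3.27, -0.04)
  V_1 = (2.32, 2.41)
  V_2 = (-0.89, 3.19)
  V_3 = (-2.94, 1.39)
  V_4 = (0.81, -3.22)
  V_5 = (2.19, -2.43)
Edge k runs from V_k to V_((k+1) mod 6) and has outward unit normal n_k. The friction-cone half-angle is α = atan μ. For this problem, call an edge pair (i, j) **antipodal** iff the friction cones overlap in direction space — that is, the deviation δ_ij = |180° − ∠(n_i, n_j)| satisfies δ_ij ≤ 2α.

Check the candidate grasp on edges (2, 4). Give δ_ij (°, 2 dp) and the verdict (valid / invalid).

α = atan 0.15 = 8.53°;  2α = 17.06°
edge 2: e_2 = (-2.05, -1.80);  n_2 = (-0.6598, +0.7514)
edge 4: e_4 = (+1.38, +0.79);  n_4 = (+0.4968, -0.8679)
∠(n_2, n_4) = 168.50°
δ = |180° − 168.50°| = 11.50°
11.50° ≤ 2α = 17.06°  →  valid

δ = 11.50°, valid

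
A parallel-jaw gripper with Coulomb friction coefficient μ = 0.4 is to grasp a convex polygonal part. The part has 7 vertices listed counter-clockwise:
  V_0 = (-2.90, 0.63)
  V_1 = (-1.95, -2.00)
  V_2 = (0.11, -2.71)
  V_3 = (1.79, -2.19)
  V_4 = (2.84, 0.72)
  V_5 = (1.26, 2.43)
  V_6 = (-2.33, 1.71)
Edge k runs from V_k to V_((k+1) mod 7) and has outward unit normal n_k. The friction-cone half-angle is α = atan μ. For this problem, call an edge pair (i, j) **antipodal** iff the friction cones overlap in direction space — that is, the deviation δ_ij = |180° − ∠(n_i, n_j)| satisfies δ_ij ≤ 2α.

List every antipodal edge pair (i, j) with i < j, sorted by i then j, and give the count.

α = atan 0.4 = 21.80°;  2α = 43.60°
n_0 = (-0.9405, -0.3397)
n_1 = (-0.3258, -0.9454)
n_2 = (+0.2957, -0.9553)
n_3 = (+0.9406, -0.3394)
n_4 = (+0.7345, +0.6786)
n_5 = (-0.1966, +0.9805)
n_6 = (-0.8844, +0.4668)
  (0,1): δ = 128.88°  ·
  (0,2): δ = 92.66°  ·
  (0,3): δ = 39.70°  ✓
  (0,4): δ = 22.88°  ✓
  (0,5): δ = 81.48°  ·
  (0,6): δ = 132.32°  ·
  (1,2): δ = 143.78°  ·
  (1,3): δ = 90.82°  ·
  (1,4): δ = 28.25°  ✓
  (1,5): δ = 30.36°  ✓
  (1,6): δ = 81.19°  ·
  (2,3): δ = 127.04°  ·
  (2,4): δ = 64.46°  ·
  (2,5): δ = 5.86°  ✓
  (2,6): δ = 44.98°  ·
  (3,4): δ = 117.42°  ·
  (3,5): δ = 58.82°  ·
  (3,6): δ = 7.98°  ✓
  (4,5): δ = 121.40°  ·
  (4,6): δ = 70.56°  ·
  (5,6): δ = 129.16°  ·
antipodal pairs: 6

count = 6; pairs: (0,3), (0,4), (1,4), (1,5), (2,5), (3,6)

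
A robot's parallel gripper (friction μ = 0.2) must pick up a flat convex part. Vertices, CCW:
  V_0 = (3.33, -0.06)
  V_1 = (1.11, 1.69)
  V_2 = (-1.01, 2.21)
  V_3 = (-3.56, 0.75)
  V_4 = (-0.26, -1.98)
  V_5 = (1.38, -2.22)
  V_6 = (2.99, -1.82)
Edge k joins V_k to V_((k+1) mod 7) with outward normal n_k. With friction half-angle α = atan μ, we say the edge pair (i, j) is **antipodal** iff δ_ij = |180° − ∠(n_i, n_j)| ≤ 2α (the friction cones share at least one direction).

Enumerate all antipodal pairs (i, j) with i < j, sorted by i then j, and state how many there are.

α = atan 0.2 = 11.31°;  2α = 22.62°
n_0 = (+0.6191, +0.7853)
n_1 = (+0.2382, +0.9712)
n_2 = (-0.4969, +0.8678)
n_3 = (-0.6374, -0.7705)
n_4 = (-0.1448, -0.9895)
n_5 = (+0.2411, -0.9705)
n_6 = (+0.9818, -0.1897)
  (0,1): δ = 155.53°  ·
  (0,2): δ = 111.96°  ·
  (0,3): δ = 1.35°  ✓
  (0,4): δ = 29.92°  ·
  (0,5): δ = 52.20°  ·
  (0,6): δ = 117.31°  ·
  (1,2): δ = 136.43°  ·
  (1,3): δ = 25.82°  ·
  (1,4): δ = 5.46°  ✓
  (1,5): δ = 27.73°  ·
  (1,6): δ = 92.85°  ·
  (2,3): δ = 69.39°  ·
  (2,4): δ = 38.12°  ·
  (2,5): δ = 15.84°  ✓
  (2,6): δ = 49.27°  ·
  (3,4): δ = 148.73°  ·
  (3,5): δ = 126.45°  ·
  (3,6): δ = 61.33°  ·
  (4,5): δ = 157.72°  ·
  (4,6): δ = 92.61°  ·
  (5,6): δ = 114.89°  ·
antipodal pairs: 3

count = 3; pairs: (0,3), (1,4), (2,5)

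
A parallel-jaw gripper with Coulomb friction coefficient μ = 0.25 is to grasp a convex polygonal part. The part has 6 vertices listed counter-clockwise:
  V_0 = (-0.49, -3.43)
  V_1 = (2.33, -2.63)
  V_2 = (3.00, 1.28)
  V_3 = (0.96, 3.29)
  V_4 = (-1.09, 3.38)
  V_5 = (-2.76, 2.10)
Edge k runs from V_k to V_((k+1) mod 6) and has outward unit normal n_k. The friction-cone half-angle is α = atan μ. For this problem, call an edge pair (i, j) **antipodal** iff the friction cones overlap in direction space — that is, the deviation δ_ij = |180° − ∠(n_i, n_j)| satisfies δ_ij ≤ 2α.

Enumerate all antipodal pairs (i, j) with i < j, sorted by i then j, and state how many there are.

count = 3; pairs: (0,3), (0,4), (2,5)

α = atan 0.25 = 14.04°;  2α = 28.07°
n_0 = (+0.2729, -0.9620)
n_1 = (+0.9856, -0.1689)
n_2 = (+0.7018, +0.7123)
n_3 = (+0.0439, +0.9990)
n_4 = (-0.6083, +0.7937)
n_5 = (-0.9251, -0.3797)
  (0,1): δ = 115.56°  ·
  (0,2): δ = 60.41°  ·
  (0,3): δ = 18.35°  ✓
  (0,4): δ = 21.63°  ✓
  (0,5): δ = 96.48°  ·
  (1,2): δ = 124.85°  ·
  (1,3): δ = 82.79°  ·
  (1,4): δ = 42.81°  ·
  (1,5): δ = 32.04°  ·
  (2,3): δ = 137.94°  ·
  (2,4): δ = 97.96°  ·
  (2,5): δ = 23.11°  ✓
  (3,4): δ = 140.02°  ·
  (3,5): δ = 65.17°  ·
  (4,5): δ = 105.15°  ·
antipodal pairs: 3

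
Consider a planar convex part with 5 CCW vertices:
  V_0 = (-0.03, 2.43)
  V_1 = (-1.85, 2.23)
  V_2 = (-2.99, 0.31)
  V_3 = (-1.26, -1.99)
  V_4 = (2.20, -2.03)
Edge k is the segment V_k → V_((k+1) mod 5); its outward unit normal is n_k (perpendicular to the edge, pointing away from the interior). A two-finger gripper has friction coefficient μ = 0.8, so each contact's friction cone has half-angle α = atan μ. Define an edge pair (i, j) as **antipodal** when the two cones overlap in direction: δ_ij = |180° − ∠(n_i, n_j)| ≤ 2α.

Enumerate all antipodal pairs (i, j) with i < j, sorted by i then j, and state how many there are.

α = atan 0.8 = 38.66°;  2α = 77.32°
n_0 = (-0.1092, +0.9940)
n_1 = (-0.8599, +0.5105)
n_2 = (-0.7992, -0.6011)
n_3 = (-0.0116, -0.9999)
n_4 = (+0.8944, +0.4472)
  (0,1): δ = 126.97°  ·
  (0,2): δ = 59.32°  ✓
  (0,3): δ = 6.93°  ✓
  (0,4): δ = 110.29°  ·
  (1,2): δ = 112.35°  ·
  (1,3): δ = 59.96°  ✓
  (1,4): δ = 57.26°  ✓
  (2,3): δ = 127.61°  ·
  (2,4): δ = 10.38°  ✓
  (3,4): δ = 62.77°  ✓
antipodal pairs: 6

count = 6; pairs: (0,2), (0,3), (1,3), (1,4), (2,4), (3,4)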